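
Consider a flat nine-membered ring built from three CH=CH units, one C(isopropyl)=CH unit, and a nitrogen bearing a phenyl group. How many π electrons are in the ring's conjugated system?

10

Check conjugation: each doubly-bonded ring atom is sp² with one p-orbital electron; the pyrrole-type nitrogen donates its lone pair from the p orbital — every position has a p orbital, so the cyclic π system is continuous.
Counting π electrons: 4 × 2 = 8 from the double-bond units + 2 from the N(phenyl) atom = 10.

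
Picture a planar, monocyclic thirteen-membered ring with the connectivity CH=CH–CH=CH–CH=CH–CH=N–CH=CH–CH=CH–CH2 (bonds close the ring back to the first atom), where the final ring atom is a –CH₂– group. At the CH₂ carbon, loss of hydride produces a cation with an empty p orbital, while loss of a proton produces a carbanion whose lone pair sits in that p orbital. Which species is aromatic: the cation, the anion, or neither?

Both ions have a continuous loop of p orbitals — each ring atom is sp².
Cation: 6 × 2 + 0 = 12 π electrons → 4(3), antiaromatic.
Anion: 6 × 2 + 2 = 14 π electrons → 4(3)+2, aromatic.

The anion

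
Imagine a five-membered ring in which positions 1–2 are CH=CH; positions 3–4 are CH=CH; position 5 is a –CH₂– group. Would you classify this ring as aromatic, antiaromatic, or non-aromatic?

Non-aromatic

The CH2 carbon is saturated: the tetrahedral CH₂ carbon is sp³ and has no p orbital in the ring π system. Conjugation is not continuous around the ring.
Without a continuous loop of overlapping p orbitals the Hückel electron count never comes into play.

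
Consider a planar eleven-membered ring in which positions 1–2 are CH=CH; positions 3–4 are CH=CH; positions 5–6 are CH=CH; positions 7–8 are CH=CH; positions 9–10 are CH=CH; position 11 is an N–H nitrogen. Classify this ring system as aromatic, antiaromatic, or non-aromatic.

Antiaromatic

Check conjugation: every atom in a ring double bond is sp² and brings one electron to the p orbital; the pyrrole-type nitrogen donates its lone pair from the p orbital — every position has a p orbital, so the cyclic π system is continuous.
π-electron count: 5 × 2 = 10 from the double-bond units + 2 from the NH atom = 12.
With 12 = 4·3 π electrons, Hückel's rule classifies the planar ring as antiaromatic.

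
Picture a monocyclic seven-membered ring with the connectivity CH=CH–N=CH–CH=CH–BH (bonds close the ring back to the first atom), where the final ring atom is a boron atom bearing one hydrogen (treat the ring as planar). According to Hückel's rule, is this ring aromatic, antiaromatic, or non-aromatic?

The p orbitals form a continuous loop: the double-bond atoms are sp², each contributing one p electron; each =N– nitrogen is pyridine-type (lone pair in the sp² plane, one electron in the p orbital); the boron has an empty p orbital. The ring is fully conjugated.
Counting π electrons: 3 × 2 = 6 from the double-bond units + 0 from the BH atom = 6.
Since 6 = 4·1 + 2, the ring meets the 4n+2 criterion.

Aromatic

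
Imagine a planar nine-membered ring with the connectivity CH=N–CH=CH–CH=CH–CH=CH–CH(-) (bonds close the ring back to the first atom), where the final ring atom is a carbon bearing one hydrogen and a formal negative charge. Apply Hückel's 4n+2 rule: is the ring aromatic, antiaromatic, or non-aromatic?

Aromatic

Every ring atom contributes a p orbital perpendicular to the ring (each doubly-bonded ring atom is sp² with one p-orbital electron; each =N– nitrogen is pyridine-type (lone pair in the sp² plane, one electron in the p orbital); the carbanion's lone pair occupies the p orbital), so the π system is cyclic and fully conjugated.
Tallying contributions gives 4 × 2 = 8 from the double-bond units + 2 from the CH(-) atom = 10.
That gives a 4n+2 count (10, n = 2).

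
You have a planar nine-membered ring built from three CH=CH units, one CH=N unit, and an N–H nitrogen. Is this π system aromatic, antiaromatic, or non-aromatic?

All ring atoms are sp² and supply a p orbital to the ring (the double-bond atoms are sp², each contributing one p electron; each sp² =N– keeps its lone pair in-plane and puts one electron into the π system; the pyrrole-type nitrogen donates its lone pair from the p orbital); the conjugation is uninterrupted.
Counting π electrons: 4 × 2 = 8 from the double-bond units + 2 from the NH atom = 10.
10 = 4(2) + 2, which satisfies Hückel's 4n+2 rule.

Aromatic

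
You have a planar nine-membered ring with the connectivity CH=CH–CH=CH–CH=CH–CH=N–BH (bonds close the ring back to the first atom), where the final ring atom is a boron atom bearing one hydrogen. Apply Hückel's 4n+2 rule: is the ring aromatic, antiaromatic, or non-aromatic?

Antiaromatic

Check conjugation: every atom in a ring double bond is sp² and brings one electron to the p orbital; each =N– nitrogen is pyridine-type (lone pair in the sp² plane, one electron in the p orbital); the boron has an empty p orbital — every position has a p orbital, so the cyclic π system is continuous.
Counting π electrons: 4 × 2 = 8 from the double-bond units + 0 from the BH atom = 8.
A 4n π count (8, n = 2) in a planar conjugated ring means antiaromatic.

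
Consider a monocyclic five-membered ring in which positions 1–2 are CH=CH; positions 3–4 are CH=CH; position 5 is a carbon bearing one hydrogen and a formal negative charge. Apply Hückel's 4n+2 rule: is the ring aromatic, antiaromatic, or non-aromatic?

Aromatic

All ring atoms are sp² and supply a p orbital to the ring (every atom in a ring double bond is sp² and brings one electron to the p orbital; the carbanion's lone pair occupies the p orbital); the conjugation is uninterrupted.
π-electron count: 2 × 2 = 4 from the double-bond units + 2 from the CH(-) atom = 6.
That gives a 4n+2 count (6, n = 1).
(The species described is the cyclopentadienyl anion.)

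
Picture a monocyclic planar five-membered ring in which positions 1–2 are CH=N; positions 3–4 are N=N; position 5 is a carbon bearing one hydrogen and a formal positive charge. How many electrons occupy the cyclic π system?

All ring atoms are sp² and supply a p orbital to the ring (the double-bond atoms are sp², each contributing one p electron; the doubly-bonded nitrogens are pyridine-type — their lone pairs lie in the ring plane, leaving one electron in the p orbital; the carbocation has an empty p orbital); the conjugation is uninterrupted.
Counting π electrons: 2 × 2 = 4 from the double-bond units + 0 from the CH(+) atom = 4.

4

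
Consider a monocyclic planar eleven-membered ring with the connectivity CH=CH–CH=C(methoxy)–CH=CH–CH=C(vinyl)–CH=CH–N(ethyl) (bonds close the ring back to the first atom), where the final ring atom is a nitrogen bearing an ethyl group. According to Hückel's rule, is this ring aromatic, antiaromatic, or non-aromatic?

Antiaromatic

All ring atoms are sp² and supply a p orbital to the ring (each doubly-bonded ring atom is sp² with one p-orbital electron; the pyrrole-type nitrogen donates its lone pair from the p orbital); the conjugation is uninterrupted.
π-electron count: 5 × 2 = 10 from the double-bond units + 2 from the N(ethyl) atom = 12.
A 4n π count (12, n = 3) in a planar conjugated ring means antiaromatic.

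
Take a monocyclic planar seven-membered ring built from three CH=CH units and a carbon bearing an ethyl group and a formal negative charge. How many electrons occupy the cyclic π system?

8

Every ring atom contributes a p orbital perpendicular to the ring (each doubly-bonded ring atom is sp² with one p-orbital electron; the carbanion's lone pair occupies the p orbital), so the π system is cyclic and fully conjugated.
Counting π electrons: 3 × 2 = 6 from the double-bond units + 2 from the C(ethyl)(-) atom = 8.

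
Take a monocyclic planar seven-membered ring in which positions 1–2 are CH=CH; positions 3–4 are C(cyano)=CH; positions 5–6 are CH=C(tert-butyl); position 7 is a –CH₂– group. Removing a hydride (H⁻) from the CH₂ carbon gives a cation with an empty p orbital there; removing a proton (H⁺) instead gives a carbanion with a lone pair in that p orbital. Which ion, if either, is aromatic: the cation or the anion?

The cation

In both ions every ring atom is sp² and contributes a p orbital, so both rings are fully conjugated.
Cation: 3 × 2 + 0 = 6 π electrons → 4(1)+2, aromatic.
Anion: 3 × 2 + 2 = 8 π electrons → 4(2), antiaromatic.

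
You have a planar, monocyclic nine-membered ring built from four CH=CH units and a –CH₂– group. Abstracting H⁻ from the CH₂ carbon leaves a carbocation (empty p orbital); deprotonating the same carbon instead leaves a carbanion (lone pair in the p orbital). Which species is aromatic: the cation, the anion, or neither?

In either ion the ring is fully conjugated: every atom, including the new sp² carbon, supplies a p orbital.
Cation: 4 × 2 + 0 = 8 π electrons → 4(2), antiaromatic.
Anion: 4 × 2 + 2 = 10 π electrons → 4(2)+2, aromatic.

The anion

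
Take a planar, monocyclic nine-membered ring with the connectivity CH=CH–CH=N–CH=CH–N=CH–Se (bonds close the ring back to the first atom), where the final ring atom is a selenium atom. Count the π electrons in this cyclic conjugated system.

Check conjugation: each doubly-bonded ring atom is sp² with one p-orbital electron; the doubly-bonded nitrogens are pyridine-type — their lone pairs lie in the ring plane, leaving one electron in the p orbital; the selenium donates one lone pair from its p orbital — every position has a p orbital, so the cyclic π system is continuous.
π-electron count: 4 × 2 = 8 from the double-bond units + 2 from the Se atom = 10.

10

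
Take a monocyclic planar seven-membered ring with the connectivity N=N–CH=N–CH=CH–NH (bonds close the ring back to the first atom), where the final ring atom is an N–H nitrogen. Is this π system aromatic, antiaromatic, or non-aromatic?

Antiaromatic

The p orbitals form a continuous loop: every atom in a ring double bond is sp² and brings one electron to the p orbital; each =N– nitrogen is pyridine-type (lone pair in the sp² plane, one electron in the p orbital); the pyrrole-type nitrogen donates its lone pair from the p orbital. The ring is fully conjugated.
Counting π electrons: 3 × 2 = 6 from the double-bond units + 2 from the NH atom = 8.
8 = 4(2); a planar, fully conjugated 4n system is antiaromatic.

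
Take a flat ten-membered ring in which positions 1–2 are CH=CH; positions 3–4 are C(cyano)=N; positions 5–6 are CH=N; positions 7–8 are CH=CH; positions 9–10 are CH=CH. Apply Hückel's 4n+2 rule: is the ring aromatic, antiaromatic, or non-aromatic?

The p orbitals form a continuous loop: every atom in a ring double bond is sp² and brings one electron to the p orbital; each =N– nitrogen is pyridine-type (lone pair in the sp² plane, one electron in the p orbital). The ring is fully conjugated.
Counting π electrons: 5 × 2 = 10 from the 5 double-bond units.
Since 10 = 4·2 + 2, the ring meets the 4n+2 criterion.

Aromatic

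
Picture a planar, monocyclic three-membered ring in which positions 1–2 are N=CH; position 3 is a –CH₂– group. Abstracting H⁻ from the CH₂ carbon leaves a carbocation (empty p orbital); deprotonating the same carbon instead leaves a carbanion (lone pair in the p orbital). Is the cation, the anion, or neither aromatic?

Once that carbon is sp², every ring atom has a p orbital and both ions are fully conjugated.
Cation: 1 × 2 + 0 = 2 π electrons → 4(0)+2, aromatic.
Anion: 1 × 2 + 2 = 4 π electrons → 4(1), antiaromatic.

The cation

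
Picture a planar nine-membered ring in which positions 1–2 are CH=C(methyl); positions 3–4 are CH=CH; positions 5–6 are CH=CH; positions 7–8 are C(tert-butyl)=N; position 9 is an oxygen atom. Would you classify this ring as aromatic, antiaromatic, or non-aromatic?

Every ring atom contributes a p orbital perpendicular to the ring (each doubly-bonded ring atom is sp² with one p-orbital electron; the doubly-bonded nitrogens are pyridine-type — their lone pairs lie in the ring plane, leaving one electron in the p orbital; the oxygen donates one lone pair from its p orbital), so the π system is cyclic and fully conjugated.
Adding the contributions, 4 × 2 = 8 from the double-bond units + 2 from the O atom = 10.
Since 10 = 4·2 + 2, the ring meets the 4n+2 criterion.

Aromatic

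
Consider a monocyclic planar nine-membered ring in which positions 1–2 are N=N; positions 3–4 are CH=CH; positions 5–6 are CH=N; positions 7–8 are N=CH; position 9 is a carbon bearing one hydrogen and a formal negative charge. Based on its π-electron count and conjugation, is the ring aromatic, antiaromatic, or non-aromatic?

Aromatic

Every ring atom contributes a p orbital perpendicular to the ring (the double-bond atoms are sp², each contributing one p electron; each sp² =N– keeps its lone pair in-plane and puts one electron into the π system; the carbanion's lone pair occupies the p orbital), so the π system is cyclic and fully conjugated.
Tallying contributions gives 4 × 2 = 8 from the double-bond units + 2 from the CH(-) atom = 10.
That gives a 4n+2 count (10, n = 2).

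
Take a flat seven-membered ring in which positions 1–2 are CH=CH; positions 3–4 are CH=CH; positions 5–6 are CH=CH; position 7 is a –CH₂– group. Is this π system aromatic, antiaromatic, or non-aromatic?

Non-aromatic

The CH2 carbon is saturated: the tetrahedral CH₂ carbon is sp³ and has no p orbital in the ring π system. Conjugation is not continuous around the ring.
Broken conjugation rules out both aromaticity and antiaromaticity.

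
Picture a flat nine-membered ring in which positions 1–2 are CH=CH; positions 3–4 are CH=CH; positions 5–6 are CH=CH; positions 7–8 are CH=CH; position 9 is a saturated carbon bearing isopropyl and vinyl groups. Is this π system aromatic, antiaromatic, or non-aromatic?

Non-aromatic

The C(isopropyl)(vinyl) position has four σ bonds — that saturated carbon is sp³ and has no p orbital in the ring π system — so the cyclic conjugation is interrupted.
Without a continuous loop of overlapping p orbitals the Hückel electron count never comes into play.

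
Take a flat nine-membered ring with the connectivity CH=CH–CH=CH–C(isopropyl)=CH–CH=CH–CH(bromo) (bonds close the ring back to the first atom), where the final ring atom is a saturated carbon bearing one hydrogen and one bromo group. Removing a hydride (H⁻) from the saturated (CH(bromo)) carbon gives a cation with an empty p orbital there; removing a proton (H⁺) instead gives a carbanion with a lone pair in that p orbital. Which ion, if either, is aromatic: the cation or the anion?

Both ions have a continuous loop of p orbitals — each ring atom is sp².
Cation: 4 × 2 + 0 = 8 π electrons → 4(2), antiaromatic.
Anion: 4 × 2 + 2 = 10 π electrons → 4(2)+2, aromatic.

The anion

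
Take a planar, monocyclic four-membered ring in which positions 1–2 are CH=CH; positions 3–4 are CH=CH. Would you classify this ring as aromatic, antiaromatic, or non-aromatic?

Every ring atom contributes a p orbital perpendicular to the ring (every atom in a ring double bond is sp² and brings one electron to the p orbital), so the π system is cyclic and fully conjugated.
Adding the contributions, 2 × 2 = 4 from the 2 double-bond units.
4 is a 4n count (n = 1), so the planar conjugated ring is antiaromatic.

Antiaromatic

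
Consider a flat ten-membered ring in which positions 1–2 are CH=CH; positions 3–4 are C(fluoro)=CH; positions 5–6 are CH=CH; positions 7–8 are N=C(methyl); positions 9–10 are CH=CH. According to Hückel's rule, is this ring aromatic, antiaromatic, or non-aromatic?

Aromatic

Check conjugation: every atom in a ring double bond is sp² and brings one electron to the p orbital; each =N– nitrogen is pyridine-type (lone pair in the sp² plane, one electron in the p orbital) — every position has a p orbital, so the cyclic π system is continuous.
Tallying contributions gives 5 × 2 = 10 from the 5 double-bond units.
That gives a 4n+2 count (10, n = 2).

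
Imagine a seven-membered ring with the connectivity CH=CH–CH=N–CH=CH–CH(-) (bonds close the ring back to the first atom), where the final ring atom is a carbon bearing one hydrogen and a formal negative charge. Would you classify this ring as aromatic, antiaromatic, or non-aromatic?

Every ring atom contributes a p orbital perpendicular to the ring (the double-bond atoms are sp², each contributing one p electron; each =N– nitrogen is pyridine-type (lone pair in the sp² plane, one electron in the p orbital); the carbanion's lone pair occupies the p orbital), so the π system is cyclic and fully conjugated.
Tallying contributions gives 3 × 2 = 6 from the double-bond units + 2 from the CH(-) atom = 8.
With 8 = 4·2 π electrons, Hückel's rule classifies the planar ring as antiaromatic.

Antiaromatic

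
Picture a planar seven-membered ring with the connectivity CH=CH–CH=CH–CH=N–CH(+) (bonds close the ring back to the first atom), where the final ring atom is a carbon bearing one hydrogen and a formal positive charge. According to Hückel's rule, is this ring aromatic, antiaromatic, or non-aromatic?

Every ring atom contributes a p orbital perpendicular to the ring (the double-bond atoms are sp², each contributing one p electron; each =N– nitrogen is pyridine-type (lone pair in the sp² plane, one electron in the p orbital); the carbocation has an empty p orbital), so the π system is cyclic and fully conjugated.
Counting π electrons: 3 × 2 = 6 from the double-bond units + 0 from the CH(+) atom = 6.
With 6 π electrons (n = 1), the Hückel 4n+2 condition holds.

Aromatic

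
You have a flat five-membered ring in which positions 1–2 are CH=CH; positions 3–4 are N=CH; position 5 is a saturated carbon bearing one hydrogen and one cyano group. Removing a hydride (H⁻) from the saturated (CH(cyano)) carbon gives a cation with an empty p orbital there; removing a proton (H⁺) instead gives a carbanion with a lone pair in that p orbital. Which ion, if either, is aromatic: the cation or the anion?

In either ion the ring is fully conjugated: every atom, including the new sp² carbon, supplies a p orbital.
Cation: 2 × 2 + 0 = 4 π electrons → 4(1), antiaromatic.
Anion: 2 × 2 + 2 = 6 π electrons → 4(1)+2, aromatic.

The anion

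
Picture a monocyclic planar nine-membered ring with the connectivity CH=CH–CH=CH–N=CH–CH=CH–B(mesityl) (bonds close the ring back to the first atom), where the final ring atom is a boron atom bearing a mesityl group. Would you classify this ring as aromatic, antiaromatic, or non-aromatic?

The p orbitals form a continuous loop: each doubly-bonded ring atom is sp² with one p-orbital electron; each =N– nitrogen is pyridine-type (lone pair in the sp² plane, one electron in the p orbital); the boron has an empty p orbital. The ring is fully conjugated.
Adding the contributions, 4 × 2 = 8 from the double-bond units + 0 from the B(mesityl) atom = 8.
8 is a 4n count (n = 2), so the planar conjugated ring is antiaromatic.

Antiaromatic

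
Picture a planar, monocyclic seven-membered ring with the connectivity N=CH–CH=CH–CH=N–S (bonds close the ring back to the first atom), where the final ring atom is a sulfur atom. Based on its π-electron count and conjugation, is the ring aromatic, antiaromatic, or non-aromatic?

Antiaromatic

All ring atoms are sp² and supply a p orbital to the ring (each doubly-bonded ring atom is sp² with one p-orbital electron; each =N– nitrogen is pyridine-type (lone pair in the sp² plane, one electron in the p orbital); the sulfur donates one lone pair from its p orbital); the conjugation is uninterrupted.
π-electron count: 3 × 2 = 6 from the double-bond units + 2 from the S atom = 8.
With 8 = 4·2 π electrons, Hückel's rule classifies the planar ring as antiaromatic.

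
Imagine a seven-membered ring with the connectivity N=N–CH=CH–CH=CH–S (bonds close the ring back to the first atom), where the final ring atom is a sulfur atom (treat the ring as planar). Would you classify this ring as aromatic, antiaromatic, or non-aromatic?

Antiaromatic

The p orbitals form a continuous loop: each doubly-bonded ring atom is sp² with one p-orbital electron; each =N– nitrogen is pyridine-type (lone pair in the sp² plane, one electron in the p orbital); the sulfur donates one lone pair from its p orbital. The ring is fully conjugated.
π-electron count: 3 × 2 = 6 from the double-bond units + 2 from the S atom = 8.
8 is a 4n count (n = 2), so the planar conjugated ring is antiaromatic.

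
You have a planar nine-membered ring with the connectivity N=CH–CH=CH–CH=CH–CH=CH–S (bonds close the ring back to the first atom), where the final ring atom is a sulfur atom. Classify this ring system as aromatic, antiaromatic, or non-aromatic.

The p orbitals form a continuous loop: each doubly-bonded ring atom is sp² with one p-orbital electron; each =N– nitrogen is pyridine-type (lone pair in the sp² plane, one electron in the p orbital); the sulfur donates one lone pair from its p orbital. The ring is fully conjugated.
Tallying contributions gives 4 × 2 = 8 from the double-bond units + 2 from the S atom = 10.
Since 10 = 4·2 + 2, the ring meets the 4n+2 criterion.

Aromatic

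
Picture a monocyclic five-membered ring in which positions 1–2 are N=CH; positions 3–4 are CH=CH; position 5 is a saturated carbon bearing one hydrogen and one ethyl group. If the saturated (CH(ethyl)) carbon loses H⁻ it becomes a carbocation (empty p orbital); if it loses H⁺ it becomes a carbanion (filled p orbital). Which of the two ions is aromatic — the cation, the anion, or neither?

The anion

Once that carbon is sp², every ring atom has a p orbital and both ions are fully conjugated.
Cation: 2 × 2 + 0 = 4 π electrons → 4(1), antiaromatic.
Anion: 2 × 2 + 2 = 6 π electrons → 4(1)+2, aromatic.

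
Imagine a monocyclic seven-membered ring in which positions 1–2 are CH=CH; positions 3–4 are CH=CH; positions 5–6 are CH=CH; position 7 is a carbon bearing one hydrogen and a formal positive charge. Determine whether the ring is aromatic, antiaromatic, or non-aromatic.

Aromatic

The p orbitals form a continuous loop: every atom in a ring double bond is sp² and brings one electron to the p orbital; the carbocation has an empty p orbital. The ring is fully conjugated.
Adding the contributions, 3 × 2 = 6 from the double-bond units + 0 from the CH(+) atom = 6.
That gives a 4n+2 count (6, n = 1).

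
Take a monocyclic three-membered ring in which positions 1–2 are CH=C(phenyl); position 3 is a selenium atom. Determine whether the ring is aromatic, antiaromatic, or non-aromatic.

The p orbitals form a continuous loop: each doubly-bonded ring atom is sp² with one p-orbital electron; the selenium donates one lone pair from its p orbital. The ring is fully conjugated.
Adding the contributions, 1 × 2 = 2 from the double-bond unit + 2 from the Se atom = 4.
4 is a 4n count (n = 1), so the planar conjugated ring is antiaromatic.

Antiaromatic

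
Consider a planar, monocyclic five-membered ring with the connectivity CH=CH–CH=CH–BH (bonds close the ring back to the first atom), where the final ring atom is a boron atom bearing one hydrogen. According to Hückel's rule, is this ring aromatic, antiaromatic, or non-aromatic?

Check conjugation: every atom in a ring double bond is sp² and brings one electron to the p orbital; the boron has an empty p orbital — every position has a p orbital, so the cyclic π system is continuous.
Counting π electrons: 2 × 2 = 4 from the double-bond units + 0 from the BH atom = 4.
A 4n π count (4, n = 1) in a planar conjugated ring means antiaromatic.

Antiaromatic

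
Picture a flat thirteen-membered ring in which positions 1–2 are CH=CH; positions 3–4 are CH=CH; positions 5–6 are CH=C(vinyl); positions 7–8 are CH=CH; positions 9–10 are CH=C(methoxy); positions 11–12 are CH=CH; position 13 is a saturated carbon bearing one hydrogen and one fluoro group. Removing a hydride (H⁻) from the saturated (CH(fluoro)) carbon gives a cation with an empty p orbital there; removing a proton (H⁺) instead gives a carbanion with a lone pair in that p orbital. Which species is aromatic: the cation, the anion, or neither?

The anion

Both ions have a continuous loop of p orbitals — each ring atom is sp².
Cation: 6 × 2 + 0 = 12 π electrons → 4(3), antiaromatic.
Anion: 6 × 2 + 2 = 14 π electrons → 4(3)+2, aromatic.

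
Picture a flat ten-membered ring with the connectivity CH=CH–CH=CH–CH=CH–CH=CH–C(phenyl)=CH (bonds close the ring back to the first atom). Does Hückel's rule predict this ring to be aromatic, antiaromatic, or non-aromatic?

All ring atoms are sp² and supply a p orbital to the ring (the double-bond atoms are sp², each contributing one p electron); the conjugation is uninterrupted.
π-electron count: 5 × 2 = 10 from the 5 double-bond units.
10 = 4(2) + 2, which satisfies Hückel's 4n+2 rule.

Aromatic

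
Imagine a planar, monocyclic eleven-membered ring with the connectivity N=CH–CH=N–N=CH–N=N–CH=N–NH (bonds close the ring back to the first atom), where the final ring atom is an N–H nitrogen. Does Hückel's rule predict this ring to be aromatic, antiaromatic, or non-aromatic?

Antiaromatic

Check conjugation: each doubly-bonded ring atom is sp² with one p-orbital electron; each sp² =N– keeps its lone pair in-plane and puts one electron into the π system; the pyrrole-type nitrogen donates its lone pair from the p orbital — every position has a p orbital, so the cyclic π system is continuous.
π-electron count: 5 × 2 = 10 from the double-bond units + 2 from the NH atom = 12.
With 12 = 4·3 π electrons, Hückel's rule classifies the planar ring as antiaromatic.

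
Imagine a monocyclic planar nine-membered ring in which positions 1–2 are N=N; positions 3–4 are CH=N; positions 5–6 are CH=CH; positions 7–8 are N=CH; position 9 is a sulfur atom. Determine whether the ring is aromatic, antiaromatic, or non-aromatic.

Check conjugation: every atom in a ring double bond is sp² and brings one electron to the p orbital; each sp² =N– keeps its lone pair in-plane and puts one electron into the π system; the sulfur donates one lone pair from its p orbital — every position has a p orbital, so the cyclic π system is continuous.
Adding the contributions, 4 × 2 = 8 from the double-bond units + 2 from the S atom = 10.
Since 10 = 4·2 + 2, the ring meets the 4n+2 criterion.

Aromatic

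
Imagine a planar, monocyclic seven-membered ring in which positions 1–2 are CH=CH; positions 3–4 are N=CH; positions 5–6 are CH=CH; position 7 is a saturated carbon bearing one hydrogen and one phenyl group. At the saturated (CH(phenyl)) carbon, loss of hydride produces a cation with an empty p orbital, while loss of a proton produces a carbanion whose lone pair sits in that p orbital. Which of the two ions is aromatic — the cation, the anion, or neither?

Both ions have a continuous loop of p orbitals — each ring atom is sp².
Cation: 3 × 2 + 0 = 6 π electrons → 4(1)+2, aromatic.
Anion: 3 × 2 + 2 = 8 π electrons → 4(2), antiaromatic.

The cation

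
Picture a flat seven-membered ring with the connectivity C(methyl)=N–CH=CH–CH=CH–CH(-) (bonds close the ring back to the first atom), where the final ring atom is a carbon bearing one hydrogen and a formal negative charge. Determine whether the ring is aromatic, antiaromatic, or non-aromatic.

Antiaromatic

The p orbitals form a continuous loop: each doubly-bonded ring atom is sp² with one p-orbital electron; each =N– nitrogen is pyridine-type (lone pair in the sp² plane, one electron in the p orbital); the carbanion's lone pair occupies the p orbital. The ring is fully conjugated.
Adding the contributions, 3 × 2 = 6 from the double-bond units + 2 from the CH(-) atom = 8.
8 is a 4n count (n = 2), so the planar conjugated ring is antiaromatic.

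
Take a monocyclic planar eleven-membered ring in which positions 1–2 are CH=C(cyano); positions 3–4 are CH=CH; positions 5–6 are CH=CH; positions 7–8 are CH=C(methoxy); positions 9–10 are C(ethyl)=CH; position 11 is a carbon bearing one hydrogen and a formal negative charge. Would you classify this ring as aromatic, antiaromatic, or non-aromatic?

All ring atoms are sp² and supply a p orbital to the ring (each doubly-bonded ring atom is sp² with one p-orbital electron; the carbanion's lone pair occupies the p orbital); the conjugation is uninterrupted.
Adding the contributions, 5 × 2 = 10 from the double-bond units + 2 from the CH(-) atom = 12.
12 is a 4n count (n = 3), so the planar conjugated ring is antiaromatic.

Antiaromatic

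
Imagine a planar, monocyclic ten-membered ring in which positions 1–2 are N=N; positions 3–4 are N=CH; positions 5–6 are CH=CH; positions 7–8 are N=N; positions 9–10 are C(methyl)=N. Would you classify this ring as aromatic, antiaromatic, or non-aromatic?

Aromatic

Check conjugation: each doubly-bonded ring atom is sp² with one p-orbital electron; each =N– nitrogen is pyridine-type (lone pair in the sp² plane, one electron in the p orbital) — every position has a p orbital, so the cyclic π system is continuous.
Counting π electrons: 5 × 2 = 10 from the 5 double-bond units.
With 10 π electrons (n = 2), the Hückel 4n+2 condition holds.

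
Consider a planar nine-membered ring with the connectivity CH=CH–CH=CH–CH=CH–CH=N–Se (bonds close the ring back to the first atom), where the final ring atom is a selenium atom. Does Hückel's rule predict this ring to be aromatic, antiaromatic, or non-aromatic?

Aromatic

All ring atoms are sp² and supply a p orbital to the ring (each doubly-bonded ring atom is sp² with one p-orbital electron; each =N– nitrogen is pyridine-type (lone pair in the sp² plane, one electron in the p orbital); the selenium donates one lone pair from its p orbital); the conjugation is uninterrupted.
Counting π electrons: 4 × 2 = 8 from the double-bond units + 2 from the Se atom = 10.
That gives a 4n+2 count (10, n = 2).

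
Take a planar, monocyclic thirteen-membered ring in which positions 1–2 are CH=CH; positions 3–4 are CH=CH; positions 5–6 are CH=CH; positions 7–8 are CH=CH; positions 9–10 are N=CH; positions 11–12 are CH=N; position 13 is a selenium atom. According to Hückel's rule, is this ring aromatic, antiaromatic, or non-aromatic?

Aromatic

The p orbitals form a continuous loop: each doubly-bonded ring atom is sp² with one p-orbital electron; each sp² =N– keeps its lone pair in-plane and puts one electron into the π system; the selenium donates one lone pair from its p orbital. The ring is fully conjugated.
π-electron count: 6 × 2 = 12 from the double-bond units + 2 from the Se atom = 14.
14 = 4(3) + 2, which satisfies Hückel's 4n+2 rule.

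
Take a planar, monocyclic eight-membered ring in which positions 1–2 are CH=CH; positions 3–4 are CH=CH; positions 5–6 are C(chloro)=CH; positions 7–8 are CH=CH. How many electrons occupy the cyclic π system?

8

All ring atoms are sp² and supply a p orbital to the ring (every atom in a ring double bond is sp² and brings one electron to the p orbital); the conjugation is uninterrupted.
π-electron count: 4 × 2 = 8 from the 4 double-bond units.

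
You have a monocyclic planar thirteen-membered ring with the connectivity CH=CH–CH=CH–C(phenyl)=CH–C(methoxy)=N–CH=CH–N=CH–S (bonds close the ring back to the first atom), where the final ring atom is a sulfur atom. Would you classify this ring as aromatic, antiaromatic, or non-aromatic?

Every ring atom contributes a p orbital perpendicular to the ring (the double-bond atoms are sp², each contributing one p electron; the doubly-bonded nitrogens are pyridine-type — their lone pairs lie in the ring plane, leaving one electron in the p orbital; the sulfur donates one lone pair from its p orbital), so the π system is cyclic and fully conjugated.
π-electron count: 6 × 2 = 12 from the double-bond units + 2 from the S atom = 14.
That gives a 4n+2 count (14, n = 3).

Aromatic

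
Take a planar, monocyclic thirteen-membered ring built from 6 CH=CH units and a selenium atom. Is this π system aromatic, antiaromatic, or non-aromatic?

All ring atoms are sp² and supply a p orbital to the ring (every atom in a ring double bond is sp² and brings one electron to the p orbital; the selenium donates one lone pair from its p orbital); the conjugation is uninterrupted.
Counting π electrons: 6 × 2 = 12 from the double-bond units + 2 from the Se atom = 14.
Since 14 = 4·3 + 2, the ring meets the 4n+2 criterion.

Aromatic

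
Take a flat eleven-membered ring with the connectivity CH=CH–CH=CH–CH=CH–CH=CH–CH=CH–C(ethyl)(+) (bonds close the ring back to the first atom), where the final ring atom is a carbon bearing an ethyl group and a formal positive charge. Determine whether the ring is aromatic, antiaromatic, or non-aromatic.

The p orbitals form a continuous loop: every atom in a ring double bond is sp² and brings one electron to the p orbital; the carbocation has an empty p orbital. The ring is fully conjugated.
π-electron count: 5 × 2 = 10 from the double-bond units + 0 from the C(ethyl)(+) atom = 10.
That gives a 4n+2 count (10, n = 2).

Aromatic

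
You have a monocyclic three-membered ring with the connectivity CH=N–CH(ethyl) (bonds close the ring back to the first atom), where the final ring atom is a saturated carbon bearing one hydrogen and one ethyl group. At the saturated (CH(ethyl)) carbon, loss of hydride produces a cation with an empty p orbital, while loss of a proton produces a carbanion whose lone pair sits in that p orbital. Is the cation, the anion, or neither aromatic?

Once that carbon is sp², every ring atom has a p orbital and both ions are fully conjugated.
Cation: 1 × 2 + 0 = 2 π electrons → 4(0)+2, aromatic.
Anion: 1 × 2 + 2 = 4 π electrons → 4(1), antiaromatic.

The cation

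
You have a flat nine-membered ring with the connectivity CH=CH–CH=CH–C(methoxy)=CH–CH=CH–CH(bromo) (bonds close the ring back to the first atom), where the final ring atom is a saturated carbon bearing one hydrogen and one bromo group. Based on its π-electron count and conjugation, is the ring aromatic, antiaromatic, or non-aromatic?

At the CH(bromo) position, that saturated carbon is sp³ and has no p orbital in the ring π system; the ring's p-orbital overlap is broken there.
Without a continuous loop of overlapping p orbitals the Hückel electron count never comes into play.

Non-aromatic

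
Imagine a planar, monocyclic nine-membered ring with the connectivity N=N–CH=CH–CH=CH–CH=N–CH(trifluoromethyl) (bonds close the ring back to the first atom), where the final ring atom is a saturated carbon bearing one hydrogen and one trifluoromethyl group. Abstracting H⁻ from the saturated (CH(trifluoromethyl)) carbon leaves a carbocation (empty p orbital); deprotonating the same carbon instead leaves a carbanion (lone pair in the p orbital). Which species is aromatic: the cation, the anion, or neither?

The anion

Both ions have a continuous loop of p orbitals — each ring atom is sp².
Cation: 4 × 2 + 0 = 8 π electrons → 4(2), antiaromatic.
Anion: 4 × 2 + 2 = 10 π electrons → 4(2)+2, aromatic.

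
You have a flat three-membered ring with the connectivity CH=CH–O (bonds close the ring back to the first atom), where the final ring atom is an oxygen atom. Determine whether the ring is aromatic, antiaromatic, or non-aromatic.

Antiaromatic

Every ring atom contributes a p orbital perpendicular to the ring (every atom in a ring double bond is sp² and brings one electron to the p orbital; the oxygen donates one lone pair from its p orbital), so the π system is cyclic and fully conjugated.
Counting π electrons: 1 × 2 = 2 from the double-bond unit + 2 from the O atom = 4.
A 4n π count (4, n = 1) in a planar conjugated ring means antiaromatic.
(This ring is oxirene.)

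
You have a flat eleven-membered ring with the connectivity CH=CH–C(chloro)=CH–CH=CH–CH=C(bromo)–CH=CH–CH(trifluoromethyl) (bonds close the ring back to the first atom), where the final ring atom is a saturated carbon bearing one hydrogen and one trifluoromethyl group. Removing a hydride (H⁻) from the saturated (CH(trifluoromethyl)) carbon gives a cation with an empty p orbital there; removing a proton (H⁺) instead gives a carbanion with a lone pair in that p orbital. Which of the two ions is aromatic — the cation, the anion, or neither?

The cation

Once that carbon is sp², every ring atom has a p orbital and both ions are fully conjugated.
Cation: 5 × 2 + 0 = 10 π electrons → 4(2)+2, aromatic.
Anion: 5 × 2 + 2 = 12 π electrons → 4(3), antiaromatic.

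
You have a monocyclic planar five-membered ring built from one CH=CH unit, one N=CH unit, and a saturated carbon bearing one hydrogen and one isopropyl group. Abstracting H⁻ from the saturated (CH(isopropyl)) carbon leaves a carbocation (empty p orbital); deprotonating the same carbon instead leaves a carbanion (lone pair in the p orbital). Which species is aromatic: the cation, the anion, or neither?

Both ions have a continuous loop of p orbitals — each ring atom is sp².
Cation: 2 × 2 + 0 = 4 π electrons → 4(1), antiaromatic.
Anion: 2 × 2 + 2 = 6 π electrons → 4(1)+2, aromatic.

The anion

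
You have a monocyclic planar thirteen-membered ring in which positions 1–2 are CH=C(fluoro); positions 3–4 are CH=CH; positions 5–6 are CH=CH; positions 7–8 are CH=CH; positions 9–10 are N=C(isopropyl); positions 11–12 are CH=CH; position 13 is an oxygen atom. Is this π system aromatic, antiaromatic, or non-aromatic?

Aromatic

Check conjugation: every atom in a ring double bond is sp² and brings one electron to the p orbital; each sp² =N– keeps its lone pair in-plane and puts one electron into the π system; the oxygen donates one lone pair from its p orbital — every position has a p orbital, so the cyclic π system is continuous.
Counting π electrons: 6 × 2 = 12 from the double-bond units + 2 from the O atom = 14.
That gives a 4n+2 count (14, n = 3).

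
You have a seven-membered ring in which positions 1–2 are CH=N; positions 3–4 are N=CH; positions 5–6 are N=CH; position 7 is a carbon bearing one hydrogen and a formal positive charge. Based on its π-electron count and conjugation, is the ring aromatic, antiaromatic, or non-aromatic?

Aromatic

Every ring atom contributes a p orbital perpendicular to the ring (the double-bond atoms are sp², each contributing one p electron; the doubly-bonded nitrogens are pyridine-type — their lone pairs lie in the ring plane, leaving one electron in the p orbital; the carbocation has an empty p orbital), so the π system is cyclic and fully conjugated.
Adding the contributions, 3 × 2 = 6 from the double-bond units + 0 from the CH(+) atom = 6.
That gives a 4n+2 count (6, n = 1).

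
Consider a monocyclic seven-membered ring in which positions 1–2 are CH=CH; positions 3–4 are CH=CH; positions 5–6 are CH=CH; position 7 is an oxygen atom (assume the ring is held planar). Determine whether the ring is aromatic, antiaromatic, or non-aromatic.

Antiaromatic

The p orbitals form a continuous loop: every atom in a ring double bond is sp² and brings one electron to the p orbital; the oxygen donates one lone pair from its p orbital. The ring is fully conjugated.
Counting π electrons: 3 × 2 = 6 from the double-bond units + 2 from the O atom = 8.
A 4n π count (8, n = 2) in a planar conjugated ring means antiaromatic.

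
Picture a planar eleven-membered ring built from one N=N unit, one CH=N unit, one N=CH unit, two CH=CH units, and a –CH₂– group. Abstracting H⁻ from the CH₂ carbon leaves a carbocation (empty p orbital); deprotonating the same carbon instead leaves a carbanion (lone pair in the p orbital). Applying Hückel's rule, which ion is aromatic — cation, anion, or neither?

The cation

Once that carbon is sp², every ring atom has a p orbital and both ions are fully conjugated.
Cation: 5 × 2 + 0 = 10 π electrons → 4(2)+2, aromatic.
Anion: 5 × 2 + 2 = 12 π electrons → 4(3), antiaromatic.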